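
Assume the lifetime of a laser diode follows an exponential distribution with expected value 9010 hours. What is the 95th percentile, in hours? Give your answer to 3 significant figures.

27000

The rate is λ = 1/9010 = 0.000110988 per hour.
Set 1 − e^(−λt) = 0.95, so t = −ln(0.05)/λ = 2.9957/0.000110988 ≈ 26991.5 hours.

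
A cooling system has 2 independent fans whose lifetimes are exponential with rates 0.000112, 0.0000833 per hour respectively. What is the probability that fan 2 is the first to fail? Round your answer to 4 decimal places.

0.4265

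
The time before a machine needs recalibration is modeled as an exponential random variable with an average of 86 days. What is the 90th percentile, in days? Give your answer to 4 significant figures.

The rate is λ = 1/86 = 0.0116279 per day.
Set 1 − e^(−λt) = 0.9, so t = −ln(0.1)/λ = 2.3026/0.0116279 ≈ 198.022 days.

198.0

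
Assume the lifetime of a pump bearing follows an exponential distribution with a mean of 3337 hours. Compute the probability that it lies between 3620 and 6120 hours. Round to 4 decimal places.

0.1782

The rate is λ = 1/3337 = 0.00029967 per hour.
P(3620 < X < 6120) = e^(−λ·3620) − e^(−λ·6120) = 0.33797 − 0.15978 ≈ 0.1782.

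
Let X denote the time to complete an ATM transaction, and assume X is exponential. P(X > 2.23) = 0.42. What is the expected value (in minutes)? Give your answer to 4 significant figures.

e^(−λ·2.23) = 0.42 ⇒ λ = −ln(0.42)/2.23 = 0.389014.
Mean = 1/λ = 2.5706 minutes.

2.571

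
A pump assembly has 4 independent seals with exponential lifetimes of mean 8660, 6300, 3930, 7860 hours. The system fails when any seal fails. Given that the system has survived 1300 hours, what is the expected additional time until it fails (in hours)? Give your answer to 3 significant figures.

First-failure rate Σλ = 1/8660 + 1/6300 + 1/3930 + 1/7860 = 0.000655883.
By memorylessness the expected residual is 1/Σλ = 1524.66 hours, regardless of the 1300 already elapsed.

1520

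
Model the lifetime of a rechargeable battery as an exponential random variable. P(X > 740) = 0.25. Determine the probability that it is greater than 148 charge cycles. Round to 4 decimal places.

0.7579

e^(−λ·740) = 0.25 ⇒ λ = −ln(0.25)/740 = 0.00187337.
P(X > 148) = e^(−0.00187337·148) = e^(−0.27726) ≈ 0.7579.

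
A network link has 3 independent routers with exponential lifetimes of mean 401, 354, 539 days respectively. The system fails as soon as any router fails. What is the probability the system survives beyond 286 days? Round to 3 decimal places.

The first failure time is exponential with rate Σλ_i = 1/401 + 1/354 + 1/539 = 0.00717391 per day.
P(min > 286) = e^(−0.00717391·286) = e^(−2.0517) ≈ 0.129.

0.129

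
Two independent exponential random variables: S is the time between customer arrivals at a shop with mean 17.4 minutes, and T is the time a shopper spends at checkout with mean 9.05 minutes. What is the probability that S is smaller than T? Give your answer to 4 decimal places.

0.3422

λ_1 = 1/17.4 = 0.0574713, λ_2 = 1/9.05 = 0.110497.
For independent exponentials, P(S < T) = λ_1/(λ_1+λ_2) = 0.0574713/0.167969 ≈ 0.3422.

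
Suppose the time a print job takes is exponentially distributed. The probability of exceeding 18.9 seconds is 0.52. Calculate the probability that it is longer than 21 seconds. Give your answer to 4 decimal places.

0.4836

e^(−λ·18.9) = 0.52 ⇒ λ = −ln(0.52)/18.9 = 0.0345993.
P(X > 21) = e^(−0.0345993·21) = e^(−0.72658) ≈ 0.4836.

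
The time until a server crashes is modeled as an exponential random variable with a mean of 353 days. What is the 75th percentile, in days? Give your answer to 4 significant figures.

489.4

The rate is λ = 1/353 = 0.00283286 per day.
Set 1 − e^(−λt) = 0.75, so t = −ln(0.25)/λ = 1.3863/0.00283286 ≈ 489.362 days.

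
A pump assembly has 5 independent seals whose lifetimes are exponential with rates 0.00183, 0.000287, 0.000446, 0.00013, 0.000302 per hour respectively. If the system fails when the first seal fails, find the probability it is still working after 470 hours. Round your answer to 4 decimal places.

0.2447

The time to first failure is exponential with rate Σλ = 0.00183 + 0.000287 + 0.000446 + 0.00013 + 0.000302 = 0.002995.
P(min > 470) = e^(−0.002995·470) = e^(−1.4076) ≈ 0.2447.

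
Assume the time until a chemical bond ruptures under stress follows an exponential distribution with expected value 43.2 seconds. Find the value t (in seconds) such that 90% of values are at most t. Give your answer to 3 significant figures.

The rate is λ = 1/43.2 = 0.0231481 per second.
Set 1 − e^(−λt) = 0.9, so t = −ln(0.1)/λ = 2.3026/0.0231481 ≈ 99.4717 seconds.

99.5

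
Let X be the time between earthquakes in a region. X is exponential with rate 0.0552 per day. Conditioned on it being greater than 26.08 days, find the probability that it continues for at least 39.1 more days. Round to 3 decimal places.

0.116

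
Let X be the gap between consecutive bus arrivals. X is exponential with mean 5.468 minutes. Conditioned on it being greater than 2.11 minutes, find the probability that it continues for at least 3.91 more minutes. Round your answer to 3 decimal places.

The rate is λ = 1/5.468 = 0.182882 per minute.
P(X > s+t | X > s) = e^(−λ(s+t))/e^(−λs) = e^(−λt), independent of s = 2.11.
P(X > 3.91) = e^(−0.71507) ≈ 0.489.

0.489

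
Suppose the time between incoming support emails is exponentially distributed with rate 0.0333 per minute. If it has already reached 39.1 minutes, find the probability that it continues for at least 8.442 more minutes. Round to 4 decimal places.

0.7549

By the memoryless property, P(X > 39.1+8.442 | X > 39.1) = P(X > 8.442).
P(X > 8.442) = e^(−0.28112) ≈ 0.7549.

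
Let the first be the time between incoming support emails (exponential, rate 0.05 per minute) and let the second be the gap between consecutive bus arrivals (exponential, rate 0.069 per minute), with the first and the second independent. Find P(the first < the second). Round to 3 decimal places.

0.420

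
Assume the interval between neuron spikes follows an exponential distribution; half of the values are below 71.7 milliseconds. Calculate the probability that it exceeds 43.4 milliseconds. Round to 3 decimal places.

For an exponential, median = ln(2)/λ, so λ = ln 2 / 71.7 = 0.00966732 per millisecond.
P(X > 43.4) = e^(−λ·43.4) = e^(−0.41956) ≈ 0.657.

0.657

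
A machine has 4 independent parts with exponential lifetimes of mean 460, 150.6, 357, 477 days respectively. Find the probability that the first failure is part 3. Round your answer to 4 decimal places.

0.2043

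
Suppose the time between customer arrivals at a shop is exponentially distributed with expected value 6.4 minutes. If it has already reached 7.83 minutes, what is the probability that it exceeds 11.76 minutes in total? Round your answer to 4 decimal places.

The rate is λ = 1/6.4 = 0.15625 per minute.
The exponential is memoryless, so the remaining time is again Exp(λ): the condition X > 7.83 is irrelevant.
P(X > 3.93) = e^(−0.61406) ≈ 0.5411.

0.5411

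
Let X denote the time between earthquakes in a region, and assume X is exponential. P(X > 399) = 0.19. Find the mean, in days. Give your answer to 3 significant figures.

e^(−λ·399) = 0.19 ⇒ λ = −ln(0.19)/399 = 0.00416223.
Mean = 1/λ = 240.256 days.

240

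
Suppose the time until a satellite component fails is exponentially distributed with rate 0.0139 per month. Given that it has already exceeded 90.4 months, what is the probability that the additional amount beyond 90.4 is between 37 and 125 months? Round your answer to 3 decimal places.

0.422

Memoryless: the residual past 90.4 is again Exp(λ).
P(37 < residual < 125) = e^(−λ·37) − e^(−λ·125) = 0.59792 − 0.17596 ≈ 0.422.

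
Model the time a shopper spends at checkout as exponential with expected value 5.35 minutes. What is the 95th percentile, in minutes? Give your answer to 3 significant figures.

16.0

The rate is λ = 1/5.35 = 0.186916 per minute.
Set 1 − e^(−λt) = 0.95, so t = −ln(0.05)/λ = 2.9957/0.186916 ≈ 16.0272 minutes.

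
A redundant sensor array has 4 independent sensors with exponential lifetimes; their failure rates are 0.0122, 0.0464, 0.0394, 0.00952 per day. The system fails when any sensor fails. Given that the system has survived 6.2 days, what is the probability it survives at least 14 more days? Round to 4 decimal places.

0.2220

Time to first failure ~ Exp(Σλ) with Σλ = 0.10752.
By memorylessness, P(T > 6.2+14 | T > 6.2) = P(T > 14) = e^(−0.10752·14) ≈ 0.2220.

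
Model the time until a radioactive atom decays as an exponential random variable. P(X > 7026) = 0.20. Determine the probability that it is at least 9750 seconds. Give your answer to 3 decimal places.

e^(−λ·7026) = 0.20 ⇒ λ = −ln(0.20)/7026 = 0.000229069.
P(X > 9750) = e^(−0.000229069·9750) = e^(−2.2334) ≈ 0.107.

0.107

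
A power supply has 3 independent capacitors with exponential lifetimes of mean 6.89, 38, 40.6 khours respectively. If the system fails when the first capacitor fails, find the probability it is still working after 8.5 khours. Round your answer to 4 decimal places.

0.1889

The first failure time is exponential with rate Σλ_i = 1/6.89 + 1/38 + 1/40.6 = 0.196084 per khour.
P(min > 8.5) = e^(−0.196084·8.5) = e^(−1.6667) ≈ 0.1889.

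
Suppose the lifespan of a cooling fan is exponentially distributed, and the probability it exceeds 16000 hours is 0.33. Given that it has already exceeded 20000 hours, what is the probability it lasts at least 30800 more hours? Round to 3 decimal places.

0.118

From e^(−λ·16000) = 0.33, λ = −ln(0.33)/16000 = 0.0000692914.
Memoryless: P(X > 20000+30800 | X > 20000) = P(X > 30800) = e^(−0.0000692914·30800) ≈ 0.118.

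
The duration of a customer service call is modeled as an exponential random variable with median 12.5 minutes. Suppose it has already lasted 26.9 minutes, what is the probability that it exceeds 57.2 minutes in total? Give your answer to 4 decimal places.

0.1863

For an exponential, median = ln(2)/λ, so λ = ln 2 / 12.5 = 0.0554518 per minute.
By the memoryless property, P(X > 26.9+30.3 | X > 26.9) = P(X > 30.3).
P(X > 30.3) = e^(−1.6802) ≈ 0.1863.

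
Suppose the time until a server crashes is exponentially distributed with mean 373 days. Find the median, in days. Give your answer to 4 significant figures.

The rate is λ = 1/373 = 0.00268097 per day.
Set 1 − e^(−λt) = 0.5, so t = −ln(0.5)/λ = 0.69315/0.00268097 ≈ 258.544 days.

258.5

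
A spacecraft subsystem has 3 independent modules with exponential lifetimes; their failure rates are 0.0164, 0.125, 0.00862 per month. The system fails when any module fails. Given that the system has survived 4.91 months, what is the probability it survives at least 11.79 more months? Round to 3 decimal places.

Time to first failure ~ Exp(Σλ) with Σλ = 0.15002.
By memorylessness, P(T > 4.91+11.79 | T > 4.91) = P(T > 11.79) = e^(−0.15002·11.79) ≈ 0.171.

0.171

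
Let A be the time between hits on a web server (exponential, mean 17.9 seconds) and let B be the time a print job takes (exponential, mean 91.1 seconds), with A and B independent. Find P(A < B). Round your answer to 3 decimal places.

0.836

λ_1 = 1/17.9 = 0.0558659, λ_2 = 1/91.1 = 0.0109769.
For independent exponentials, P(A < B) = λ_1/(λ_1+λ_2) = 0.0558659/0.0668429 ≈ 0.836.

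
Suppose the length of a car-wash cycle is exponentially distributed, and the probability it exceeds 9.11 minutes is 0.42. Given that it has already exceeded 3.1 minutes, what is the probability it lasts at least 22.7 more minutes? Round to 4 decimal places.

From e^(−λ·9.11) = 0.42, λ = −ln(0.42)/9.11 = 0.0952251.
Memoryless: P(X > 3.1+22.7 | X > 3.1) = P(X > 22.7) = e^(−0.0952251·22.7) ≈ 0.1151.

0.1151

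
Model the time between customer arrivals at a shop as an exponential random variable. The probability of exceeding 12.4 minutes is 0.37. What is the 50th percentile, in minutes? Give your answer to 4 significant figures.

8.645

e^(−λ·12.4) = 0.37 ⇒ λ = −ln(0.37)/12.4 = 0.0801816.
50th percentile: 1 − e^(−λt) = 0.5, t = −ln(0.5)/λ = 8.64471 minutes.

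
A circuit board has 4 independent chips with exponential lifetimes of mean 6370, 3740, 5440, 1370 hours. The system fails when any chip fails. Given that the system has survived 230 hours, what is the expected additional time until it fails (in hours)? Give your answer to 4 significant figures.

747.3

First-failure rate Σλ = 1/6370 + 1/3740 + 1/5440 + 1/1370 = 0.00133812.
By memorylessness the expected residual is 1/Σλ = 747.319 hours, regardless of the 230 already elapsed.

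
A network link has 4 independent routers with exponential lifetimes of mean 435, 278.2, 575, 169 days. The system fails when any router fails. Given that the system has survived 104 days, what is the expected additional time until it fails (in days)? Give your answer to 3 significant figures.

First-failure rate Σλ = 1/435 + 1/278.2 + 1/575 + 1/169 = 0.0135497.
By memorylessness the expected residual is 1/Σλ = 73.8025 days, regardless of the 104 already elapsed.

73.8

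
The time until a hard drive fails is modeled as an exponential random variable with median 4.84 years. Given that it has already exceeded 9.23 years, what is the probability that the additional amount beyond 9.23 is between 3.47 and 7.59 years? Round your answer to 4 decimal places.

For an exponential, median = ln(2)/λ, so λ = ln 2 / 4.84 = 0.143212 per year.
Memoryless: the residual past 9.23 is again Exp(λ).
P(3.47 < residual < 7.59) = e^(−λ·3.47) − e^(−λ·7.59) = 0.60839 − 0.33723 ≈ 0.2712.

0.2712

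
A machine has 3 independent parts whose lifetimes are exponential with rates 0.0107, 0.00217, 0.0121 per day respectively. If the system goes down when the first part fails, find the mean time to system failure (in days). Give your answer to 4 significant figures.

40.05

The time to first failure is exponential with rate Σλ = 0.0107 + 0.00217 + 0.0121 = 0.02497.
E[min] = 1/Σλ = 1/0.02497 = 40.0481 days.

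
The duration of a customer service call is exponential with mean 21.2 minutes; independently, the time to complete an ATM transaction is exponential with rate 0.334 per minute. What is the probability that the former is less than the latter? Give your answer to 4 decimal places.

λ_1 = 1/21.2 = 0.0471698, λ_2 = 0.334.
For independent exponentials, P(the former < the latter) = λ_1/(λ_1+λ_2) = 0.0471698/0.38117 ≈ 0.1238.

0.1238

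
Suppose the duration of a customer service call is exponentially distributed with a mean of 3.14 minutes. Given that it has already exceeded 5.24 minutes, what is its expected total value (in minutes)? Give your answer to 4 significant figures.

The rate is λ = 1/3.14 = 0.318471 per minute.
By memorylessness, E[X | X > 5.24] = 5.24 + 1/λ = 5.24 + 3.14 = 8.38 minutes.

8.380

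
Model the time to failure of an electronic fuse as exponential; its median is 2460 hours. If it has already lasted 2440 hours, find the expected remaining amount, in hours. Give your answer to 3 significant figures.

3550

For an exponential, median = ln(2)/λ, so λ = ln 2 / 2460 = 0.000281767 per hour.
By memorylessness, the remaining amount past any threshold is again Exp(λ) with mean 1/λ = 3549.03 hours.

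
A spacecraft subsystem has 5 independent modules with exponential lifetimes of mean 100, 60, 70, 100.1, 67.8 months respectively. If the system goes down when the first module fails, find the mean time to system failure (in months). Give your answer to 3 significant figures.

15.2

The first failure time is exponential with rate Σλ_i = 1/100 + 1/60 + 1/70 + 1/100.1 + 1/67.8 = 0.0656917 per month.
E[min] = 1/Σλ = 1/0.0656917 = 15.2226 months.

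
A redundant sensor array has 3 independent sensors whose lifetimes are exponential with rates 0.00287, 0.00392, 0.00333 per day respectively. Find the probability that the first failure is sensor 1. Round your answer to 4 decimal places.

0.2836

The time to first failure is exponential with rate Σλ = 0.00287 + 0.00392 + 0.00333 = 0.01012.
P(sensor 1 first) = λ_1/Σλ = 0.00287/0.01012 ≈ 0.2836.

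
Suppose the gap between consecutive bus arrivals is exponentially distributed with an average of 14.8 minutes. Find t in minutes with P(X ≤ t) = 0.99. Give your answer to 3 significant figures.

68.2

The rate is λ = 1/14.8 = 0.0675676 per minute.
Set 1 − e^(−λt) = 0.99, so t = −ln(0.01)/λ = 4.6052/0.0675676 ≈ 68.1565 minutes.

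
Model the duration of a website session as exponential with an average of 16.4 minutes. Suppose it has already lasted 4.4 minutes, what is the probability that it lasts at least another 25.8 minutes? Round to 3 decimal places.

0.207

The rate is λ = 1/16.4 = 0.0609756 per minute.
The exponential is memoryless, so the remaining time is again Exp(λ): the condition X > 4.4 is irrelevant.
P(X > 25.8) = e^(−1.5732) ≈ 0.207.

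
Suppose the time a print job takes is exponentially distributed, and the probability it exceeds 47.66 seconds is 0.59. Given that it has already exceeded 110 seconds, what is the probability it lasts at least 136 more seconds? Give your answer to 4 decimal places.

From e^(−λ·47.66) = 0.59, λ = −ln(0.59)/47.66 = 0.0110708.
Memoryless: P(X > 110+136 | X > 110) = P(X > 136) = e^(−0.0110708·136) ≈ 0.2219.

0.2219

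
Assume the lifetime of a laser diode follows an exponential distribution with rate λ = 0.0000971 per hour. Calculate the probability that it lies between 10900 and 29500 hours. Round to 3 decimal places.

0.290

P(10900 < X < 29500) = e^(−λ·10900) − e^(−λ·29500) = 0.34701 − 0.05701 ≈ 0.290.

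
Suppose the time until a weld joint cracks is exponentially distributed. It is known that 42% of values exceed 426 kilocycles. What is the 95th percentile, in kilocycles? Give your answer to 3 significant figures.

1470

e^(−λ·426) = 0.42 ⇒ λ = −ln(0.42)/426 = 0.00203639.
95th percentile: 1 − e^(−λt) = 0.95, t = −ln(0.05)/λ = 1471.1 kilocycles.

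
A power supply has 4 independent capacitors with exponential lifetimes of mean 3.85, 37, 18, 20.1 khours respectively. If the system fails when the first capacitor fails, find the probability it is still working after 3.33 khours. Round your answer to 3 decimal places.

The first failure time is exponential with rate Σλ_i = 1/3.85 + 1/37 + 1/18 + 1/20.1 = 0.392074 per khour.
P(min > 3.33) = e^(−0.392074·3.33) = e^(−1.3056) ≈ 0.271.

0.271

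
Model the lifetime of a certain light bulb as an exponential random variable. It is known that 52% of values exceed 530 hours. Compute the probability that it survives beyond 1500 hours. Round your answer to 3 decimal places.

0.157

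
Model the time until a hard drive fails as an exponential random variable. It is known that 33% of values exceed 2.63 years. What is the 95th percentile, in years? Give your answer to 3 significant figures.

e^(−λ·2.63) = 0.33 ⇒ λ = −ln(0.33)/2.63 = 0.421545.
95th percentile: 1 − e^(−λt) = 0.95, t = −ln(0.05)/λ = 7.10656 years.

7.11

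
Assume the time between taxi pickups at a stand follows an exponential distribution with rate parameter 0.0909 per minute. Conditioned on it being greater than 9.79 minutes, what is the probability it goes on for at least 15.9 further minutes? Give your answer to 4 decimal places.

P(X > s+t | X > s) = e^(−λ(s+t))/e^(−λs) = e^(−λt), independent of s = 9.79.
P(X > 15.9) = e^(−1.4453) ≈ 0.2357.

0.2357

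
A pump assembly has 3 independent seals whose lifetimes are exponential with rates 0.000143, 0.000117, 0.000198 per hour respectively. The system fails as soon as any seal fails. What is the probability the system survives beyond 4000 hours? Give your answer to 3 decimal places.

The time to first failure is exponential with rate Σλ = 0.000143 + 0.000117 + 0.000198 = 0.000458.
P(min > 4000) = e^(−0.000458·4000) = e^(−1.832) ≈ 0.160.

0.160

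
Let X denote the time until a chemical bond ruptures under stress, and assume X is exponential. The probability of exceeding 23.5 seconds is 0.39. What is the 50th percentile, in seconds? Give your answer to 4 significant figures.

e^(−λ·23.5) = 0.39 ⇒ λ = −ln(0.39)/23.5 = 0.0400684.
50th percentile: 1 − e^(−λt) = 0.5, t = −ln(0.5)/λ = 17.2991 seconds.

17.30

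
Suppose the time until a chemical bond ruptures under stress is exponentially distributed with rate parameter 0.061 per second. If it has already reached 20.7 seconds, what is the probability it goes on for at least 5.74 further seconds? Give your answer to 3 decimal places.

By the memoryless property, P(X > 20.7+5.74 | X > 20.7) = P(X > 5.74).
P(X > 5.74) = e^(−0.35014) ≈ 0.705.

0.705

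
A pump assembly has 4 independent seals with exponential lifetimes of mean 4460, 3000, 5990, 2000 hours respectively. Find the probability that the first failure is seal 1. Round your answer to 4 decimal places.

Rates: λ_i = 1/mean_i → 0.000224215, 0.000333333, 0.000166945, 0.0005; Σλ = 0.00122449.
P(seal 1 first) = λ_1/Σλ = 0.000224215/0.00122449 ≈ 0.1831.

0.1831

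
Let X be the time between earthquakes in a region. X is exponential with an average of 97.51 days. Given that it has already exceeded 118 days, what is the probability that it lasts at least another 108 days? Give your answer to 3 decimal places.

0.330

The rate is λ = 1/97.51 = 0.0102554 per day.
P(X > s+t | X > s) = e^(−λ(s+t))/e^(−λs) = e^(−λt), independent of s = 118.
P(X > 108) = e^(−1.1076) ≈ 0.330.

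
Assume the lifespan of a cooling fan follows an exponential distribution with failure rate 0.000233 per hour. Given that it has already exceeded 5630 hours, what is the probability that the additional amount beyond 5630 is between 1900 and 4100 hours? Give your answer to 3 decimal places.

0.258

Memoryless: the residual past 5630 is again Exp(λ).
P(1900 < residual < 4100) = e^(−λ·1900) − e^(−λ·4100) = 0.64230 − 0.38470 ≈ 0.258.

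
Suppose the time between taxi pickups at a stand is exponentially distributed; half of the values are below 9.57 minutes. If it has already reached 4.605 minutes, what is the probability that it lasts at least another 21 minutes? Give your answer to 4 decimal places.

For an exponential, median = ln(2)/λ, so λ = ln 2 / 9.57 = 0.0724292 per minute.
The exponential is memoryless, so the remaining time is again Exp(λ): the condition X > 4.605 is irrelevant.
P(X > 21) = e^(−1.521) ≈ 0.2185.

0.2185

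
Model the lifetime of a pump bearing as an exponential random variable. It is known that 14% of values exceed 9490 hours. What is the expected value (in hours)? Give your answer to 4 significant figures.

4827

e^(−λ·9490) = 0.14 ⇒ λ = −ln(0.14)/9490 = 0.000207177.
Mean = 1/λ = 4826.78 hours.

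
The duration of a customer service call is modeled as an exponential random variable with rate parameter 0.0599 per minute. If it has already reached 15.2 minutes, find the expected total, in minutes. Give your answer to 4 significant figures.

31.89

By memorylessness, E[X | X > 15.2] = 15.2 + 1/λ = 15.2 + 16.6945 = 31.8945 minutes.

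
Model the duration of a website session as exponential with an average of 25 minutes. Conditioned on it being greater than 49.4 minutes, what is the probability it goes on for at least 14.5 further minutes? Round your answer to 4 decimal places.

The rate is λ = 1/25 = 0.04 per minute.
The exponential is memoryless, so the remaining time is again Exp(λ): the condition X > 49.4 is irrelevant.
P(X > 14.5) = e^(−0.58) ≈ 0.5599.

0.5599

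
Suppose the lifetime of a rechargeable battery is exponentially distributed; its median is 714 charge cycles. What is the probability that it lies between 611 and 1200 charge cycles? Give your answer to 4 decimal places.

0.2406

For an exponential, median = ln(2)/λ, so λ = ln 2 / 714 = 0.000970794 per charge cycle.
P(611 < X < 1200) = e^(−λ·611) − e^(−λ·1200) = 0.55258 − 0.31194 ≈ 0.2406.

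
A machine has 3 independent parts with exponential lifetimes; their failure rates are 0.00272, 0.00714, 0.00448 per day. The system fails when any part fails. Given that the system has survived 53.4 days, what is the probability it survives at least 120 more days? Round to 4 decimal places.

0.1789

Time to first failure ~ Exp(Σλ) with Σλ = 0.01434.
By memorylessness, P(T > 53.4+120 | T > 53.4) = P(T > 120) = e^(−0.01434·120) ≈ 0.1789.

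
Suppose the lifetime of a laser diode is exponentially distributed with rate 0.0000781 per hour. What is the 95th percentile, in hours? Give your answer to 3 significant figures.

38400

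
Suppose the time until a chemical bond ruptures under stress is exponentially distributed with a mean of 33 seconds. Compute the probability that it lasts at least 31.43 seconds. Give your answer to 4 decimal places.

The rate is λ = 1/33 = 0.030303 per second.
P(X > 31.43) = e^(−λ·31.43) = e^(−0.95242) ≈ 0.3858.

0.3858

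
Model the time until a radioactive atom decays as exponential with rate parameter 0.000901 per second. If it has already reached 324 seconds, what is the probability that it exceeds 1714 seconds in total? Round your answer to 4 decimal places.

The exponential is memoryless, so the remaining time is again Exp(λ): the condition X > 324 is irrelevant.
P(X > 1390) = e^(−1.2524) ≈ 0.2858.

0.2858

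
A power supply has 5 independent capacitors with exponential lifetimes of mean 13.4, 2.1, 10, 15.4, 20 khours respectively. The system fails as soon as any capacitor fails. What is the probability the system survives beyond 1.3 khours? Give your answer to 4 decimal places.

The first failure time is exponential with rate Σλ_i = 1/13.4 + 1/2.1 + 1/10 + 1/15.4 + 1/20 = 0.765752 per khour.
P(min > 1.3) = e^(−0.765752·1.3) = e^(−0.99548) ≈ 0.3695.

0.3695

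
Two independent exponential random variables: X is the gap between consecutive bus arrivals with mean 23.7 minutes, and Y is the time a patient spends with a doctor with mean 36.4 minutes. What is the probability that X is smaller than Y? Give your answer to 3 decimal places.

λ_1 = 1/23.7 = 0.0421941, λ_2 = 1/36.4 = 0.0274725.
For independent exponentials, P(X < Y) = λ_1/(λ_1+λ_2) = 0.0421941/0.0696666 ≈ 0.606.

0.606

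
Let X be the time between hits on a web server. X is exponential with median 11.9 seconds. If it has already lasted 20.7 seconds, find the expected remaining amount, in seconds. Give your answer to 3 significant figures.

17.2

For an exponential, median = ln(2)/λ, so λ = ln 2 / 11.9 = 0.0582477 per second.
By memorylessness, the remaining amount past any threshold is again Exp(λ) with mean 1/λ = 17.1681 seconds.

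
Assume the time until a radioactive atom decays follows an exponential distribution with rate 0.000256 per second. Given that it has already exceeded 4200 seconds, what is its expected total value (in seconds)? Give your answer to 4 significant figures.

8106

By memorylessness, E[X | X > 4200] = 4200 + 1/λ = 4200 + 3906.25 = 8106.25 seconds.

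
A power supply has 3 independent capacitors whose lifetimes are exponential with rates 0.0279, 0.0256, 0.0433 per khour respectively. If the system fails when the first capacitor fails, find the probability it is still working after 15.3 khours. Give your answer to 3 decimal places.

0.227

The time to first failure is exponential with rate Σλ = 0.0279 + 0.0256 + 0.0433 = 0.0968.
P(min > 15.3) = e^(−0.0968·15.3) = e^(−1.481) ≈ 0.227.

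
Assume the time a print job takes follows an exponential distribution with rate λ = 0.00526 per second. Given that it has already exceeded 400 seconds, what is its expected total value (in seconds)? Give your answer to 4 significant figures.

By memorylessness, E[X | X > 400] = 400 + 1/λ = 400 + 190.114 = 590.114 seconds.

590.1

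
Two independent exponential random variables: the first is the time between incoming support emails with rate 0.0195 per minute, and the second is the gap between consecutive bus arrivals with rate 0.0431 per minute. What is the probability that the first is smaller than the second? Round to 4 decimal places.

0.3115

λ_1 = 0.0195, λ_2 = 0.0431.
For independent exponentials, P(the first < the second) = λ_1/(λ_1+λ_2) = 0.0195/0.0626 ≈ 0.3115.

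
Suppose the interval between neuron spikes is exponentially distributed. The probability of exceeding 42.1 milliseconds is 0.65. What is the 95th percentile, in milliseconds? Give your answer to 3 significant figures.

e^(−λ·42.1) = 0.65 ⇒ λ = −ln(0.65)/42.1 = 0.0102324.
95th percentile: 1 − e^(−λt) = 0.95, t = −ln(0.05)/λ = 292.77 milliseconds.

293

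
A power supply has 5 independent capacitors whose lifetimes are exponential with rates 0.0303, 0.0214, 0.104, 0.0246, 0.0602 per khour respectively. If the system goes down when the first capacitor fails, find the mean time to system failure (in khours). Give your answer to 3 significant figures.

4.16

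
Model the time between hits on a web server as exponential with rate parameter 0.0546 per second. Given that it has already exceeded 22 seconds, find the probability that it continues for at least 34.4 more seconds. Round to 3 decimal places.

P(X > s+t | X > s) = e^(−λ(s+t))/e^(−λs) = e^(−λt), independent of s = 22.
P(X > 34.4) = e^(−1.8782) ≈ 0.153.

0.153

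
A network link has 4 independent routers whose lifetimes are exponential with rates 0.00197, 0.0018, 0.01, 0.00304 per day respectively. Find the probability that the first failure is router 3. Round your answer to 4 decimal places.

The time to first failure is exponential with rate Σλ = 0.00197 + 0.0018 + 0.01 + 0.00304 = 0.01681.
P(router 3 first) = λ_3/Σλ = 0.01/0.01681 ≈ 0.5949.

0.5949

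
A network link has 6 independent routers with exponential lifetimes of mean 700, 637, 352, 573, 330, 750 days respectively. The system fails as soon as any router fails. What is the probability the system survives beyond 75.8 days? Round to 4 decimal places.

0.4043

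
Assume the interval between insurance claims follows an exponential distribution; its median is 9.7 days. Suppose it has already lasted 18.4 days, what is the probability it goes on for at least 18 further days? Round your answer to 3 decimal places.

For an exponential, median = ln(2)/λ, so λ = ln 2 / 9.7 = 0.0714585 per day.
P(X > s+t | X > s) = e^(−λ(s+t))/e^(−λs) = e^(−λt), independent of s = 18.4.
P(X > 18) = e^(−1.2863) ≈ 0.276.

0.276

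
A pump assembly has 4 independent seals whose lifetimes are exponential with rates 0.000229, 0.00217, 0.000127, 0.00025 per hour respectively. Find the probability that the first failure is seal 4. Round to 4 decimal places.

0.0901

The time to first failure is exponential with rate Σλ = 0.000229 + 0.00217 + 0.000127 + 0.00025 = 0.002776.
P(seal 4 first) = λ_4/Σλ = 0.00025/0.002776 ≈ 0.0901.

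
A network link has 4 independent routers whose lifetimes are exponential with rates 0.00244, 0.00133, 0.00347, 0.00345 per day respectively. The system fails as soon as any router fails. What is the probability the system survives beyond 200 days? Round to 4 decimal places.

0.1179

The time to first failure is exponential with rate Σλ = 0.00244 + 0.00133 + 0.00347 + 0.00345 = 0.01069.
P(min > 200) = e^(−0.01069·200) = e^(−2.138) ≈ 0.1179.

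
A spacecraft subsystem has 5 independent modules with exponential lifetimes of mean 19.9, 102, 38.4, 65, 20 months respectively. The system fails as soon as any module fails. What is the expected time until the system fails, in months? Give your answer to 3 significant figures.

The first failure time is exponential with rate Σλ_i = 1/19.9 + 1/102 + 1/38.4 + 1/65 + 1/20 = 0.151481 per month.
E[min] = 1/Σλ = 1/0.151481 = 6.60147 months.

6.60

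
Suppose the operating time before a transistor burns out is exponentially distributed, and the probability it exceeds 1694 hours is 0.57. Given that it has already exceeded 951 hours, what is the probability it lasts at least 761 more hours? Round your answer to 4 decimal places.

From e^(−λ·1694) = 0.57, λ = −ln(0.57)/1694 = 0.000331829.
Memoryless: P(X > 951+761 | X > 951) = P(X > 761) = e^(−0.000331829·761) ≈ 0.7768.

0.7768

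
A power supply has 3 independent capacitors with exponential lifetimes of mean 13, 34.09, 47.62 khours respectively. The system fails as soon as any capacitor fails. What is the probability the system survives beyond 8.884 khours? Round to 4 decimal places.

The first failure time is exponential with rate Σλ_i = 1/13 + 1/34.09 + 1/47.62 = 0.127257 per khour.
P(min > 8.884) = e^(−0.127257·8.884) = e^(−1.1305) ≈ 0.3229.

0.3229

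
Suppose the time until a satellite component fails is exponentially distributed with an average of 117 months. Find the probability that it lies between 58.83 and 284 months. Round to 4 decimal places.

The rate is λ = 1/117 = 0.00854701 per month.
P(58.83 < X < 284) = e^(−λ·58.83) − e^(−λ·284) = 0.60482 − 0.08827 ≈ 0.5166.

0.5166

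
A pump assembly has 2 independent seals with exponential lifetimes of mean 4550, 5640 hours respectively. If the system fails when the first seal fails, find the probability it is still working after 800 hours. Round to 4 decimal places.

The first failure time is exponential with rate Σλ_i = 1/4550 + 1/5640 = 0.000397085 per hour.
P(min > 800) = e^(−0.000397085·800) = e^(−0.31767) ≈ 0.7278.

0.7278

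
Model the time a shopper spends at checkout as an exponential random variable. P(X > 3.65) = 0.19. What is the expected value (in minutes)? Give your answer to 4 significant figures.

2.198

e^(−λ·3.65) = 0.19 ⇒ λ = −ln(0.19)/3.65 = 0.454995.
Mean = 1/λ = 2.19783 minutes.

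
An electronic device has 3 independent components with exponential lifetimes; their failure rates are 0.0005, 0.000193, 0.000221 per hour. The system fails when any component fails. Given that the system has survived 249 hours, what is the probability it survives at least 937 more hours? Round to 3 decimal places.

0.425

Time to first failure ~ Exp(Σλ) with Σλ = 0.000914.
By memorylessness, P(T > 249+937 | T > 249) = P(T > 937) = e^(−0.000914·937) ≈ 0.425.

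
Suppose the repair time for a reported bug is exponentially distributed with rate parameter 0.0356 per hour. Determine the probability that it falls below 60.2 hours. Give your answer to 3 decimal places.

P(X ≤ 60.2) = 1 − e^(−λ·60.2) = 1 − e^(−2.1431) ≈ 0.883.

0.883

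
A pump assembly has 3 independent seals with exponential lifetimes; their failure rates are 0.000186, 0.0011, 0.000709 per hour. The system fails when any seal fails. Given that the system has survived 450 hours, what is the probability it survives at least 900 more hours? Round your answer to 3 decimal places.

0.166

Time to first failure ~ Exp(Σλ) with Σλ = 0.001995.
By memorylessness, P(T > 450+900 | T > 450) = P(T > 900) = e^(−0.001995·900) ≈ 0.166.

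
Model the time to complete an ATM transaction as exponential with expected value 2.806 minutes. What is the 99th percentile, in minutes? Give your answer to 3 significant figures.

The rate is λ = 1/2.806 = 0.356379 per minute.
Set 1 − e^(−λt) = 0.99, so t = −ln(0.01)/λ = 4.6052/0.356379 ≈ 12.9221 minutes.

12.9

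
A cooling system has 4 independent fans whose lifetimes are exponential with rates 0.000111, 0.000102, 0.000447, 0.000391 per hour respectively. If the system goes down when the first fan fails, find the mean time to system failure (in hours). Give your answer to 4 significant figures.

951.5

The time to first failure is exponential with rate Σλ = 0.000111 + 0.000102 + 0.000447 + 0.000391 = 0.001051.
E[min] = 1/Σλ = 1/0.001051 = 951.475 hours.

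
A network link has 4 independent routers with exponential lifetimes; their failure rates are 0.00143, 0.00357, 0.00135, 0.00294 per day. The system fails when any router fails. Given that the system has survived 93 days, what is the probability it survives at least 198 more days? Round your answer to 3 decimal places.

Time to first failure ~ Exp(Σλ) with Σλ = 0.00929.
By memorylessness, P(T > 93+198 | T > 93) = P(T > 198) = e^(−0.00929·198) ≈ 0.159.

0.159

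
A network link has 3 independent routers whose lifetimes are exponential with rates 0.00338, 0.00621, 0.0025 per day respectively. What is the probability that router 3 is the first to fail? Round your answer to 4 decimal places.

The time to first failure is exponential with rate Σλ = 0.00338 + 0.00621 + 0.0025 = 0.01209.
P(router 3 first) = λ_3/Σλ = 0.0025/0.01209 ≈ 0.2068.

0.2068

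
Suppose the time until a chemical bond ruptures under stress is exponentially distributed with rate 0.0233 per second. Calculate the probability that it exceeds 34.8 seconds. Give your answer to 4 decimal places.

P(X > 34.8) = e^(−λ·34.8) = e^(−0.81084) ≈ 0.4445.

0.4445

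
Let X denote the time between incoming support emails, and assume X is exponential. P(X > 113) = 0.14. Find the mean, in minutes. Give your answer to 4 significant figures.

e^(−λ·113) = 0.14 ⇒ λ = −ln(0.14)/113 = 0.0173992.
Mean = 1/λ = 57.4738 minutes.

57.47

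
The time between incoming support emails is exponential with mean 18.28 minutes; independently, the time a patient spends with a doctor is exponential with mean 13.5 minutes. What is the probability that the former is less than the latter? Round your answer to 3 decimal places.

0.425

λ_1 = 1/18.28 = 0.0547046, λ_2 = 1/13.5 = 0.0740741.
For independent exponentials, P(the former < the latter) = λ_1/(λ_1+λ_2) = 0.0547046/0.128779 ≈ 0.425.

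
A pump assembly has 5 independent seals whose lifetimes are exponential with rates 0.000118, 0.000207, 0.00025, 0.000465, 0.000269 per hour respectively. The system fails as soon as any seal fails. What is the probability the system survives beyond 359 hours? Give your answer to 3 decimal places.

The time to first failure is exponential with rate Σλ = 0.000118 + 0.000207 + 0.00025 + 0.000465 + 0.000269 = 0.001309.
P(min > 359) = e^(−0.001309·359) = e^(−0.46993) ≈ 0.625.

0.625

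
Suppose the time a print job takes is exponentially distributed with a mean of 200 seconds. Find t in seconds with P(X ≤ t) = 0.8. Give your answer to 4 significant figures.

The rate is λ = 1/200 = 0.005 per second.
Set 1 − e^(−λt) = 0.8, so t = −ln(0.2)/λ = 1.6094/0.005 ≈ 321.888 seconds.

321.9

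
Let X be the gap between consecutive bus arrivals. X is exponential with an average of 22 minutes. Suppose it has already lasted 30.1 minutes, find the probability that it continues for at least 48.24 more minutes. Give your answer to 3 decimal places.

The rate is λ = 1/22 = 0.0454545 per minute.
By the memoryless property, P(X > 30.1+48.24 | X > 30.1) = P(X > 48.24).
P(X > 48.24) = e^(−2.1927) ≈ 0.112.

0.112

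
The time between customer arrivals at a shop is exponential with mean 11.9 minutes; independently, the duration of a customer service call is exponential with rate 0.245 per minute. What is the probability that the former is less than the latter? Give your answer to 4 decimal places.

λ_1 = 1/11.9 = 0.0840336, λ_2 = 0.245.
For independent exponentials, P(the former < the latter) = λ_1/(λ_1+λ_2) = 0.0840336/0.329034 ≈ 0.2554.

0.2554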